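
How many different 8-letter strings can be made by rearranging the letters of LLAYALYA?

Letter multiplicities in LLAYALYA: A×3, L×3, Y×2.
The number of distinct arrangements is 8!/(3!·3!·2!) = 40320/72 = 560.

560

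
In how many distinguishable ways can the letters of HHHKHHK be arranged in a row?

The 7 letters of HHHKHHK have repeats: H appearing 5 times and K appearing twice.
Dividing 7! = 5040 by 5!·2! = 240 for the repeated letters gives 21.

21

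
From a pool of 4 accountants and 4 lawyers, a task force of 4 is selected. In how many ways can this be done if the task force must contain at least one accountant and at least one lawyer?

Total 4-person selections from all 8: C(8,4) = 70.
Subtract selections that omit an entire group: no accountants → C(4,4) = 1; no lawyers → C(4,4) = 1.
Both groups omitted at once is impossible, so 70 − 2 = 68.

68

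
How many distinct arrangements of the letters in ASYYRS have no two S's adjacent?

There are 6!/(2!·2!) = 180 arrangements of ASYYRS in total.
Arrangements with the S's together: treat SS as one letter, giving (5)!/(2!) = 60.
Hence 180 − 60 = 120.

120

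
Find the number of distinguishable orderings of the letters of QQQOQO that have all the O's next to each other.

Treat the 2 copies of O as a single block. The multiset to arrange is then {OO, Q, Q, Q, Q}, 5 items in all.
That gives (5)!/(4!) = 5 arrangements.

5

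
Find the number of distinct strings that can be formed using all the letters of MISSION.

1260

MISSION has 7 letters with I appearing twice and S appearing twice.
The number of distinct arrangements is 7!/(2!·2!) = 5040/4 = 1260.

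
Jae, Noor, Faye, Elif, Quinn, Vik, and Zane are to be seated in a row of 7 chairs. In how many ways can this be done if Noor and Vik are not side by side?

Of the 7! = 5040 arrangements, those with Noor and Vik adjacent number 2 × 6! = 1440 (treat the pair as a block with 2 internal orders).
Complementary counting: 5040 − 1440 = 3600.

3600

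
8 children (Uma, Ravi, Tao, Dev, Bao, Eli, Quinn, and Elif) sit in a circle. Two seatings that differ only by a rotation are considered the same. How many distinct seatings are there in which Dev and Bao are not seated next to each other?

All circular seatings of 8 people number (7)! = 5040.
Seatings with Dev beside Bao: treat them as a block with 2 internal orders, giving 2 × (6)! = 1440.
Subtracting, 5040 − 1440 = 3600.

3600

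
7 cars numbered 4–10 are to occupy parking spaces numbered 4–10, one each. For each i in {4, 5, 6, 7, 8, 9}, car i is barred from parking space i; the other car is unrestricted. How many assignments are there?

2119

Let Aᵢ (for 4 ≤ i ≤ 9) be the placements that put car i in its forbidden parking space. Any j of these fix j positions, leaving (7−j)! ways to fill the rest, and there are C(6,j) ways to pick which j.
By inclusion–exclusion, the number of valid placements is Σ_{j=0}^{6} (−1)^j C(6,j)·(7−j)!.
Computing: 5040 − 4320 + 1800 − 480 + 90 − 12 + 1 = 2119.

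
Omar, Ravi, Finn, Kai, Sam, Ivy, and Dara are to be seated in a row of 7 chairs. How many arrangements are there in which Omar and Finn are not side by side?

3600

Of the 7! = 5040 arrangements, those with Omar and Finn adjacent number 2 × 6! = 1440 (treat the pair as a block with 2 internal orders).
So 5040 − 1440 = 3600 arrangements keep them apart.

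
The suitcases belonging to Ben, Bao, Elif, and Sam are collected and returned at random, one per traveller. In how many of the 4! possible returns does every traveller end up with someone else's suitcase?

9

Count assignments avoiding every fixed point. For any j of the 4 travellers fixed to their own suitcase, the other 4−j can be arranged in (4−j)! ways.
By inclusion–exclusion this is Σ_{j=0}^{4} (−1)^j C(4,j)·(4−j)!.
Computing: 24 − 24 + 12 − 4 + 1 = 9.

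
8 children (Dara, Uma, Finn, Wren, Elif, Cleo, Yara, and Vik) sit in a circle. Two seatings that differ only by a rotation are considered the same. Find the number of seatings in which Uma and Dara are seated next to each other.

1440

Glue Uma and Dara into a block (2 internal orders). Seating 7 units around a circle gives (6)! arrangements.
So 2 × (6)! = 2 × 720 = 1440.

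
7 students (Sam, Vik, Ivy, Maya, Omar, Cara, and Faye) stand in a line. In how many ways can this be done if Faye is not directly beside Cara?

There are 7! = 5040 arrangements in all. If Faye and Cara are adjacent, merging them into one block gives 2·(6)! = 1440 arrangements.
So 5040 − 1440 = 3600 arrangements keep them apart.

3600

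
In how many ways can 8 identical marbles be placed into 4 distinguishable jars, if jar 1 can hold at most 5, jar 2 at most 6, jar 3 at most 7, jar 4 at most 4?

By stars and bars, unrestricted non-negative solutions to x_1+…+x_4 = 8 number C(8+3,3) = 165.
Subtract solutions that violate a single cap (substitute x_i' = x_i − (cap_i+1)): x_1 ≥ 6 gives C(5,3) = 10; x_2 ≥ 7 gives C(4,3) = 4; x_3 ≥ 8 gives C(3,3) = 1; x_4 ≥ 5 gives C(6,3) = 20. Together 35.
No two caps can be exceeded simultaneously, so the pair terms are all 0.
By inclusion–exclusion the count is 165 − 35 + 0 = 130.

130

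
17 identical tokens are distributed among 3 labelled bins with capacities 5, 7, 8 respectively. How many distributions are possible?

By stars and bars, unrestricted non-negative solutions to x_1+…+x_3 = 17 number C(17+2,2) = 171.
Subtract solutions that violate a single cap (substitute x_i' = x_i − (cap_i+1)): x_1 ≥ 6 gives C(13,2) = 78; x_2 ≥ 8 gives C(11,2) = 55; x_3 ≥ 9 gives C(10,2) = 45. Together 178.
Add back pairs where two caps are both exceeded: 10 + 6 + 1 = 17.
By inclusion–exclusion the count is 171 − 178 + 17 = 10.

10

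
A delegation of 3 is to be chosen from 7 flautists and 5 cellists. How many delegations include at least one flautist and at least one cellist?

Total 3-person selections from all 12: C(12,3) = 220.
Subtract selections that omit an entire group: no flautists → C(5,3) = 10; no cellists → C(7,3) = 35.
Both groups omitted at once is impossible, so 220 − 45 = 175.

175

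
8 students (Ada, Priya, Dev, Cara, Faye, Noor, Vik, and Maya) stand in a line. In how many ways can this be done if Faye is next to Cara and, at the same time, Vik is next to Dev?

2880

Treat {Faye,Cara} as one block (2 orders) and {Vik,Dev} as another (2 orders).
That leaves 6 units to arrange: 2 × 2 × 6! = 4 × 720 = 2880.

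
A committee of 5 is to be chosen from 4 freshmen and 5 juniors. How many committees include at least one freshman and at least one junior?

125

With no constraint there are C(9,5) = 126 possible selections.
Subtract selections that omit an entire group: no freshmen → C(5,5) = 1; no juniors → C(4,5) = 0.
Both groups omitted at once is impossible, so 126 − 1 = 125.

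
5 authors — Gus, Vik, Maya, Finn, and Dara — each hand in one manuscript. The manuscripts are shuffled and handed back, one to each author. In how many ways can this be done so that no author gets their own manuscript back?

Count assignments avoiding every fixed point. For any j of the 5 authors fixed to their own manuscript, the other 5−j can be arranged in (5−j)! ways.
By inclusion–exclusion this is Σ_{j=0}^{5} (−1)^j C(5,j)·(5−j)!.
Computing: 120 − 120 + 60 − 20 + 5 − 1 = 44.

44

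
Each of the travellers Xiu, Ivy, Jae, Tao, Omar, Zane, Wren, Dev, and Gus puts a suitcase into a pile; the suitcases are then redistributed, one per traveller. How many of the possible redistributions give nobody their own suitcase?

Let Aᵢ be the assignments in which traveller i gets their own suitcase. We want the size of the complement of A₁∪…∪A_9.
By inclusion–exclusion this is Σ_{j=0}^{9} (−1)^j C(9,j)·(9−j)!.
Computing: 362880 − 362880 + 181440 − 60480 + 15120 − 3024 + 504 − 72 + 9 − 1 = 133496.

133496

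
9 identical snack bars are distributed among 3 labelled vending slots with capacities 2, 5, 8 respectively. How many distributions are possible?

By stars and bars, unrestricted non-negative solutions to x_1+…+x_3 = 9 number C(9+2,2) = 55.
Subtract solutions that violate a single cap (substitute x_i' = x_i − (cap_i+1)): x_1 ≥ 3 gives C(8,2) = 28; x_2 ≥ 6 gives C(5,2) = 10; x_3 ≥ 9 gives C(2,2) = 1. Together 39.
Add back pairs where two caps are both exceeded: 1 + 0 + 0 = 1.
By inclusion–exclusion the count is 55 − 39 + 1 = 17.

17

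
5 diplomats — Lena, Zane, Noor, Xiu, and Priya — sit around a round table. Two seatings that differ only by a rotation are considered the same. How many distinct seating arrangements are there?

Fix one person's seat to break rotational symmetry; the remaining 4 people can be arranged in (4)! = 24 ways.

24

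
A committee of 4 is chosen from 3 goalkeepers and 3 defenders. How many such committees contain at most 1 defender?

3

Split by how many defenders are chosen (0 through 1).
Sum: C(3,0)·C(3,4) + C(3,1)·C(3,3) = 0 + 3 = 3.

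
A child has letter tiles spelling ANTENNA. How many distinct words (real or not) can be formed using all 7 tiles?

420

ANTENNA has 7 letters with A appearing twice and N appearing 3 times.
Dividing 7! = 5040 by 3!·2! = 12 for the repeated letters gives 420.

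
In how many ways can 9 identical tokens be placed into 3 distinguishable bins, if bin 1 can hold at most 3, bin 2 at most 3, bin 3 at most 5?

6

By stars and bars, unrestricted non-negative solutions to x_1+…+x_3 = 9 number C(9+2,2) = 55.
Subtract solutions that violate a single cap (substitute x_i' = x_i − (cap_i+1)): x_1 ≥ 4 gives C(7,2) = 21; x_2 ≥ 4 gives C(7,2) = 21; x_3 ≥ 6 gives C(5,2) = 10. Together 52.
Add back pairs where two caps are both exceeded: 3 + 0 + 0 = 3.
By inclusion–exclusion the count is 55 − 52 + 3 = 6.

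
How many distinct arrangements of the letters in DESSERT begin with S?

Fix S in the first position and arrange the remaining 6 letters.
Those 6 letters have E appearing twice, giving (6)!/(2!) = 360.

360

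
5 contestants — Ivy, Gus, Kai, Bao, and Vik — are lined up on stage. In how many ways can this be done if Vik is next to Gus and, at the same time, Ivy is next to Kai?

Treat {Vik,Gus} as one block (2 orders) and {Ivy,Kai} as another (2 orders).
That leaves 3 units to arrange: 2 × 2 × 3! = 4 × 6 = 24.

24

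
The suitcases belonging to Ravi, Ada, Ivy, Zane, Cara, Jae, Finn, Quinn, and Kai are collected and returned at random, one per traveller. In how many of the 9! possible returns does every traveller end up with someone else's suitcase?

133496

This is the derangement count D_9: permutations of 9 items with no fixed point.
By inclusion–exclusion this is Σ_{j=0}^{9} (−1)^j C(9,j)·(9−j)!.
Computing: 362880 − 362880 + 181440 − 60480 + 15120 − 3024 + 504 − 72 + 9 − 1 = 133496.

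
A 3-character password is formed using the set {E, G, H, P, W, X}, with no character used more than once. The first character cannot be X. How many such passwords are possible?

The first character has 6−1 = 5 choices (anything except X).
The remaining 2 characters are filled from the other 5 symbols without repetition: 5 × 4 = 20.
Total: 5 × 20 = 100.

100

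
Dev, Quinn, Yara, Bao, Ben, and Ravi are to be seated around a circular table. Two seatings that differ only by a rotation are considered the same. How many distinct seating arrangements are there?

120

Around a circle, 6 distinct people have 6!/6 = (5)! = 120 rotationally distinct seatings.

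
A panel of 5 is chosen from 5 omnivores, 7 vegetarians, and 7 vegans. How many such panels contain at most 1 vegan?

4257

Split by how many vegans are chosen (0 through 1).
Sum: C(7,0)·C(12,5) + C(7,1)·C(12,4) = 792 + 3465 = 4257.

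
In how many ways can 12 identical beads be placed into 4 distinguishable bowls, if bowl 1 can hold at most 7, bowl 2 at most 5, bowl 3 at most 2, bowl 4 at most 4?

Without the upper bounds there are C(15,3) = 455 ways to split 12 among 4 bowls.
Subtract solutions that violate a single cap (substitute x_i' = x_i − (cap_i+1)): x_1 ≥ 8 gives C(7,3) = 35; x_2 ≥ 6 gives C(9,3) = 84; x_3 ≥ 3 gives C(12,3) = 220; x_4 ≥ 5 gives C(10,3) = 120. Together 459.
Add back pairs where two caps are both exceeded: 0 + 4 + 0 + 20 + 4 + 35 = 63.
By inclusion–exclusion the count is 455 − 459 + 63 = 59.

59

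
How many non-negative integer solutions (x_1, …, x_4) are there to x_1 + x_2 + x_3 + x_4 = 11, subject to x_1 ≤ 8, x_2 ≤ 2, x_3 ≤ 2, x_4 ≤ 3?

Ignoring the caps, the number of non-negative solutions to x_1+…+x_4 = 11 is C(14,3) = 364.
Subtract solutions that violate a single cap (substitute x_i' = x_i − (cap_i+1)): x_1 ≥ 9 gives C(5,3) = 10; x_2 ≥ 3 gives C(11,3) = 165; x_3 ≥ 3 gives C(11,3) = 165; x_4 ≥ 4 gives C(10,3) = 120. Together 460.
Add back pairs where two caps are both exceeded: 0 + 0 + 0 + 56 + 35 + 35 = 126.
Subtract triples: 0 + 0 + 0 + 4 = 4.
By inclusion–exclusion the count is 364 − 460 + 126 − 4 = 26.

26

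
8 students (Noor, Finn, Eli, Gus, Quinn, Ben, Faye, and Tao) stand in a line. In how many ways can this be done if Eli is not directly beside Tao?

There are 8! = 40320 arrangements in all. If Eli and Tao are adjacent, merging them into one block gives 2·(7)! = 10080 arrangements.
Complementary counting: 40320 − 10080 = 30240.

30240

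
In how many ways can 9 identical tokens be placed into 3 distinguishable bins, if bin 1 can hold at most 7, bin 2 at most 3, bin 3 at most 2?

9

Without the upper bounds there are C(11,2) = 55 ways to split 9 among 3 bins.
Subtract solutions that violate a single cap (substitute x_i' = x_i − (cap_i+1)): x_1 ≥ 8 gives C(3,2) = 3; x_2 ≥ 4 gives C(7,2) = 21; x_3 ≥ 3 gives C(8,2) = 28. Together 52.
Add back pairs where two caps are both exceeded: 0 + 0 + 6 = 6.
By inclusion–exclusion the count is 55 − 52 + 6 = 9.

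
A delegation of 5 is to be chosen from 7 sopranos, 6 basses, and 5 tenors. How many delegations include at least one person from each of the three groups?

Total 5-person selections from all 18: C(18,5) = 8568.
Subtract selections that omit an entire group: no sopranos → C(11,5) = 462; no basses → C(12,5) = 792; no tenors → C(13,5) = 1287.
Add back selections omitting two groups (i.e. drawn from a single group): C(7,5) + C(6,5) + C(5,5) = 28.
By inclusion–exclusion: 8568 − 2541 + 28 = 6055.

6055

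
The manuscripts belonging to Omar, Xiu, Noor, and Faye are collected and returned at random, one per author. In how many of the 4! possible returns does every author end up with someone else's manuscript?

9

Count assignments avoiding every fixed point. For any j of the 4 authors fixed to their own manuscript, the other 4−j can be arranged in (4−j)! ways.
By inclusion–exclusion this is Σ_{j=0}^{4} (−1)^j C(4,j)·(4−j)!.
Computing: 24 − 24 + 12 − 4 + 1 = 9.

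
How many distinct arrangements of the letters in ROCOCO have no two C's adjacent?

40

Total arrangements of ROCOCO: 6!/(3!·2!) = 60.
Arrangements with the C's together: treat CC as one letter, giving (5)!/(3!) = 20.
Subtracting, 60 − 20 = 40 arrangements keep the C's apart.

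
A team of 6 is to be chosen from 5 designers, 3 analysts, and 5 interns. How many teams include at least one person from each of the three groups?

Unrestricted: C(13,6) = 1716 ways to pick any 6 of the 13.
Selections missing a whole group: no designers → C(8,6) = 28; no analysts → C(10,6) = 210; no interns → C(8,6) = 28.
Add back selections omitting two groups (i.e. drawn from a single group): C(5,6) + C(3,6) + C(5,6) = 0.
By inclusion–exclusion: 1716 − 266 + 0 = 1450.

1450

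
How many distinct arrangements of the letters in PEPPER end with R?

10

With the last slot taken by R, it remains to arrange the other 5 letters (PEPPE).
Those 5 letters have E appearing twice and P appearing 3 times, giving (5)!/(3!·2!) = 10.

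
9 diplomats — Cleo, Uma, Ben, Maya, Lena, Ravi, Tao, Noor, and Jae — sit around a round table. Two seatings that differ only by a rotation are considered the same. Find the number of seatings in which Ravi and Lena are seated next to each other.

10080

Glue Ravi and Lena into a block (2 internal orders). Seating 8 units around a circle gives (7)! arrangements.
So 2 × (7)! = 2 × 5040 = 10080.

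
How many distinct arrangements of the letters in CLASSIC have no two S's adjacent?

900

There are 7!/(2!·2!) = 1260 arrangements of CLASSIC in total.
If the two S's are adjacent, glue them into one block, leaving 6 items to arrange: (6)!/(2!) = 360 ways.
Subtracting, 1260 − 360 = 900 arrangements keep the S's apart.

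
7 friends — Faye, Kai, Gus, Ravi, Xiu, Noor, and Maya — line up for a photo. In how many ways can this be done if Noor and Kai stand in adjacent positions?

1440

Place the 5 others and the Noor-Kai pair as 6 objects in a line; the pair has 2 internal arrangements.
So the count is 2·(6)! = 1440.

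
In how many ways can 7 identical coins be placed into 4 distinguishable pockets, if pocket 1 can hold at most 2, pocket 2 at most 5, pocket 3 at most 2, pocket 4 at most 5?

46

Ignoring the caps, the number of non-negative solutions to x_1+…+x_4 = 7 is C(10,3) = 120.
Subtract solutions that violate a single cap (substitute x_i' = x_i − (cap_i+1)): x_1 ≥ 3 gives C(7,3) = 35; x_2 ≥ 6 gives C(4,3) = 4; x_3 ≥ 3 gives C(7,3) = 35; x_4 ≥ 6 gives C(4,3) = 4. Together 78.
Add back pairs where two caps are both exceeded: 0 + 4 + 0 + 0 + 0 + 0 = 4.
By inclusion–exclusion the count is 120 − 78 + 4 = 46.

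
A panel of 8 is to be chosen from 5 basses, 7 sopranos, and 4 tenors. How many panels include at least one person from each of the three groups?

With no constraint there are C(16,8) = 12870 possible selections.
Selections missing a whole group: no basses → C(11,8) = 165; no sopranos → C(9,8) = 9; no tenors → C(12,8) = 495.
Add back selections omitting two groups (i.e. drawn from a single group): C(5,8) + C(7,8) + C(4,8) = 0.
By inclusion–exclusion: 12870 − 669 + 0 = 12201.

12201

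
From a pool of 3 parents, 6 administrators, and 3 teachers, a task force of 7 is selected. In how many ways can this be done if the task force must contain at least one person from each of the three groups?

Total 7-person selections from all 12: C(12,7) = 792.
Subtract selections that omit an entire group: no parents → C(9,7) = 36; no administrators → C(6,7) = 0; no teachers → C(9,7) = 36.
Add back selections omitting two groups (i.e. drawn from a single group): C(3,7) + C(6,7) + C(3,7) = 0.
By inclusion–exclusion: 792 − 72 + 0 = 720.

720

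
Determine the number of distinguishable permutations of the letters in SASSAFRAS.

Letter multiplicities in SASSAFRAS: A×3, F×1, R×1, S×4.
Dividing 9! = 362880 by 4!·3! = 144 for the repeated letters gives 2520.

2520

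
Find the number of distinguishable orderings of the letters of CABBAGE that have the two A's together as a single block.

360

Treat the 2 copies of A as a single block. The multiset to arrange is then {AA, B, B, C, E, G}, 6 items in all.
That gives (6)!/(2!) = 360 arrangements.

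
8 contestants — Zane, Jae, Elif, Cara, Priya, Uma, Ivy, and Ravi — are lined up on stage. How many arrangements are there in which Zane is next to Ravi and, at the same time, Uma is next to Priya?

Treat {Zane,Ravi} as one block (2 orders) and {Uma,Priya} as another (2 orders).
That leaves 6 units to arrange: 2 × 2 × 6! = 4 × 720 = 2880.

2880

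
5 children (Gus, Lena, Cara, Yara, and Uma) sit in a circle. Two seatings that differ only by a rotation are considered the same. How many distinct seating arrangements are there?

24

Around a circle, 5 distinct people have 5!/5 = (4)! = 24 rotationally distinct seatings.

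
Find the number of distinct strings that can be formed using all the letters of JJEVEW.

The 6 letters of JJEVEW have repeats: E appearing twice and J appearing twice.
So there are 6! / (2!·2!) = 180 distinguishable arrangements.

180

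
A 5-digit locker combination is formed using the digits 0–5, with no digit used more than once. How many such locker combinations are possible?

With no repetition, fill the 5 digits in order: 6 choices, then 5, down to 2.
That product is 6 × 5 × 4 × 3 × 2 = 720.

720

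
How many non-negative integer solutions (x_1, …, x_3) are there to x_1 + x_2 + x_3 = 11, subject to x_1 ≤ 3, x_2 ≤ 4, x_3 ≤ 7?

10

Ignoring the caps, the number of non-negative solutions to x_1+…+x_3 = 11 is C(13,2) = 78.
Subtract solutions that violate a single cap (substitute x_i' = x_i − (cap_i+1)): x_1 ≥ 4 gives C(9,2) = 36; x_2 ≥ 5 gives C(8,2) = 28; x_3 ≥ 8 gives C(5,2) = 10. Together 74.
Add back pairs where two caps are both exceeded: 6 + 0 + 0 = 6.
By inclusion–exclusion the count is 78 − 74 + 6 = 10.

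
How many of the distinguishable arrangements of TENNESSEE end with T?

420

With the last slot taken by T, it remains to arrange the other 8 letters (ENNESSEE).
Those 8 letters have E appearing 4 times, N appearing twice, and S appearing twice, giving (8)!/(4!·2!·2!) = 420.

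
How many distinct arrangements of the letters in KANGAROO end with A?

2520

With the last slot taken by A, it remains to arrange the other 7 letters (KNGAROO).
Those 7 letters have O appearing twice, giving (7)!/(2!) = 2520.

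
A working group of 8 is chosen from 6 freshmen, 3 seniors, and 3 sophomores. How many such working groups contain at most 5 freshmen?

480

Split by how many freshmen are chosen (0 through 5).
Sum: C(6,0)·C(6,8) + C(6,1)·C(6,7) + C(6,2)·C(6,6) + C(6,3)·C(6,5) + C(6,4)·C(6,4) + C(6,5)·C(6,3) = 0 + 0 + 15 + 120 + 225 + 120 = 480.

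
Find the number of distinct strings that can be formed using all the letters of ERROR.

20

The 5 letters of ERROR have repeats: R appearing 3 times.
So there are 5! / (3!) = 20 distinguishable arrangements.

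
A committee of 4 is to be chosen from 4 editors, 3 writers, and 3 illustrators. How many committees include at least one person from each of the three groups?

Total 4-person selections from all 10: C(10,4) = 210.
Subtract selections that omit an entire group: no editors → C(6,4) = 15; no writers → C(7,4) = 35; no illustrators → C(7,4) = 35.
Add back selections omitting two groups (i.e. drawn from a single group): C(4,4) + C(3,4) + C(3,4) = 1.
By inclusion–exclusion: 210 − 85 + 1 = 126.

126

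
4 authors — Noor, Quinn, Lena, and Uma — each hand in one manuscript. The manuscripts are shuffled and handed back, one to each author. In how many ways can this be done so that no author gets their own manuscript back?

9

Count assignments avoiding every fixed point. For any j of the 4 authors fixed to their own manuscript, the other 4−j can be arranged in (4−j)! ways.
By inclusion–exclusion this is Σ_{j=0}^{4} (−1)^j C(4,j)·(4−j)!.
Computing: 24 − 24 + 12 − 4 + 1 = 9.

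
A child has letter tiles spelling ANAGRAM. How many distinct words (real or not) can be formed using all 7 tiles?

Letter multiplicities in ANAGRAM: A×3, G×1, M×1, N×1, R×1.
So there are 7! / (3!) = 840 distinguishable arrangements.

840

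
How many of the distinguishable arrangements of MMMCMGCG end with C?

105

Fix C in the last position and arrange the remaining 7 letters.
Those 7 letters have G appearing twice and M appearing 4 times, giving (7)!/(4!·2!) = 105.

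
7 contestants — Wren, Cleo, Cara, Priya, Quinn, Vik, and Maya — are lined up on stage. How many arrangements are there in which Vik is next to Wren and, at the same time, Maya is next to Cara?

480

Treat {Vik,Wren} as one block (2 orders) and {Maya,Cara} as another (2 orders).
That leaves 5 units to arrange: 2 × 2 × 5! = 4 × 120 = 480.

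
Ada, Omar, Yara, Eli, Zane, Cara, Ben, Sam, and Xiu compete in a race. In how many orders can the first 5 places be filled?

There are 9 choices for 1st place, 8 for 2nd, and so on down to 5 for position 5.
That gives 9 × 8 × 7 × 6 × 5 = 15120.

15120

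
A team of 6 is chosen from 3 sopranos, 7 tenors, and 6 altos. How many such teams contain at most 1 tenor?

966

Split by how many tenors are chosen (0 through 1).
Sum: C(7,0)·C(9,6) + C(7,1)·C(9,5) = 84 + 882 = 966.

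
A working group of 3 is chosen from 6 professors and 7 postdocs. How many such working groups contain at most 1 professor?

161

Split by how many professors are chosen (0 through 1).
Sum: C(6,0)·C(7,3) + C(6,1)·C(7,2) = 35 + 126 = 161.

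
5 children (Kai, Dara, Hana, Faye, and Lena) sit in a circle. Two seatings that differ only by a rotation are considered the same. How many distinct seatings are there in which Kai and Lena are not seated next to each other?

12

Without the restriction there are (4)! = 24 seatings.
Seatings with Kai beside Lena: treat them as a block with 2 internal orders, giving 2 × (3)! = 12.
Subtracting, 24 − 12 = 12.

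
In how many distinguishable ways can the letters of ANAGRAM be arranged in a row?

ANAGRAM has 7 letters with A appearing 3 times.
The number of distinct arrangements is 7!/(3!) = 5040/6 = 840.

840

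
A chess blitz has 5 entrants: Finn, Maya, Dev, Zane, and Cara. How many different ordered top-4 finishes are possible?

This is an ordered selection of 4 from 5: P(5,4).
That gives 5 × 4 × 3 × 2 = 120.

120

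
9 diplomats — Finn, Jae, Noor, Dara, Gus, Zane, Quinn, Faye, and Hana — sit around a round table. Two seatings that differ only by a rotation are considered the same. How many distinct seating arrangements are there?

40320

Seat Finn anywhere (absorbing the rotational symmetry), then permute the other 8: (8)! = 40320.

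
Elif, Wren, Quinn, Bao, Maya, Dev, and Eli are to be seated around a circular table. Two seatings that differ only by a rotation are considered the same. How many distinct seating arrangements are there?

Seat Elif anywhere (absorbing the rotational symmetry), then permute the other 6: (6)! = 720.

720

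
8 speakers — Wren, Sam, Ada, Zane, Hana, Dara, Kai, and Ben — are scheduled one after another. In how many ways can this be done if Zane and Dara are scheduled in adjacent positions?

10080

Place the 6 others and the Zane-Dara pair as 7 objects in a line; the pair has 2 internal arrangements.
So the count is 2·(7)! = 10080.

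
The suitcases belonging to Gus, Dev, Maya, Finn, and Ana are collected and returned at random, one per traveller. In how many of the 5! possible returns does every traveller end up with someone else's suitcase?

44

This is the derangement count D_5: permutations of 5 items with no fixed point.
By inclusion–exclusion this is Σ_{j=0}^{5} (−1)^j C(5,j)·(5−j)!.
Computing: 120 − 120 + 60 − 20 + 5 − 1 = 44.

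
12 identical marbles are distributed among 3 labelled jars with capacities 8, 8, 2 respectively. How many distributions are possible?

18

Without the upper bounds there are C(14,2) = 91 ways to split 12 among 3 jars.
Subtract solutions that violate a single cap (substitute x_i' = x_i − (cap_i+1)): x_1 ≥ 9 gives C(5,2) = 10; x_2 ≥ 9 gives C(5,2) = 10; x_3 ≥ 3 gives C(11,2) = 55. Together 75.
Add back pairs where two caps are both exceeded: 0 + 1 + 1 = 2.
By inclusion–exclusion the count is 91 − 75 + 2 = 18.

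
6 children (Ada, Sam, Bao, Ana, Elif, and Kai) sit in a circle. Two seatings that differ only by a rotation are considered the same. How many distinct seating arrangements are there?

120

Fix one person's seat to break rotational symmetry; the remaining 5 people can be arranged in (5)! = 120 ways.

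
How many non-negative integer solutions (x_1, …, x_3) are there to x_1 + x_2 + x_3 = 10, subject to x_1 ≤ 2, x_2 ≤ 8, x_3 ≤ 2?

6

Ignoring the caps, the number of non-negative solutions to x_1+…+x_3 = 10 is C(12,2) = 66.
Subtract solutions that violate a single cap (substitute x_i' = x_i − (cap_i+1)): x_1 ≥ 3 gives C(9,2) = 36; x_2 ≥ 9 gives C(3,2) = 3; x_3 ≥ 3 gives C(9,2) = 36. Together 75.
Add back pairs where two caps are both exceeded: 0 + 15 + 0 = 15.
By inclusion–exclusion the count is 66 − 75 + 15 = 6.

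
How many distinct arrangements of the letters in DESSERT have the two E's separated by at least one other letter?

900

Total arrangements of DESSERT: 7!/(2!·2!) = 1260.
If the two E's are adjacent, glue them into one block, leaving 6 items to arrange: (6)!/(2!) = 360 ways.
Hence 1260 − 360 = 900.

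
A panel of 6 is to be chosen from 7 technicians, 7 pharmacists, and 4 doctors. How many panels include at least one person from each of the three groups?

Unrestricted: C(18,6) = 18564 ways to pick any 6 of the 18.
Subtract selections that omit an entire group: no technicians → C(11,6) = 462; no pharmacists → C(11,6) = 462; no doctors → C(14,6) = 3003.
Add back selections omitting two groups (i.e. drawn from a single group): C(7,6) + C(7,6) + C(4,6) = 14.
By inclusion–exclusion: 18564 − 3927 + 14 = 14651.

14651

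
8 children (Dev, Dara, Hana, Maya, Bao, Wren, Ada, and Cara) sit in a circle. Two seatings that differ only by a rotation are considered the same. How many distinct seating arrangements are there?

5040

Fix one person's seat to break rotational symmetry; the remaining 7 people can be arranged in (7)! = 5040 ways.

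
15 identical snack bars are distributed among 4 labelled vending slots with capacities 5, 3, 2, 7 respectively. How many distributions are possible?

Ignoring the caps, the number of non-negative solutions to x_1+…+x_4 = 15 is C(18,3) = 816.
Subtract solutions that violate a single cap (substitute x_i' = x_i − (cap_i+1)): x_1 ≥ 6 gives C(12,3) = 220; x_2 ≥ 4 gives C(14,3) = 364; x_3 ≥ 3 gives C(15,3) = 455; x_4 ≥ 8 gives C(10,3) = 120. Together 1159.
Add back pairs where two caps are both exceeded: 56 + 84 + 4 + 165 + 20 + 35 = 364.
Subtract triples: 10 + 0 + 0 + 1 = 11.
By inclusion–exclusion the count is 816 − 1159 + 364 − 11 = 10.

10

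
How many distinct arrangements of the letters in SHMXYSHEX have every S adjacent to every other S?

10080

Treat the 2 copies of S as a single block. The multiset to arrange is then {SS, E, H, H, M, X, X, Y}, 8 items in all.
That gives (8)!/(2!·2!) = 10080 arrangements.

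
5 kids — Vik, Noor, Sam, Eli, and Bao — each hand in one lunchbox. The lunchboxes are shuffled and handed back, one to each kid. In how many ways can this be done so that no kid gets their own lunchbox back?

Let Aᵢ be the assignments in which kid i gets their own lunchbox. We want the size of the complement of A₁∪…∪A_5.
By inclusion–exclusion this is Σ_{j=0}^{5} (−1)^j C(5,j)·(5−j)!.
Computing: 120 − 120 + 60 − 20 + 5 − 1 = 44.

44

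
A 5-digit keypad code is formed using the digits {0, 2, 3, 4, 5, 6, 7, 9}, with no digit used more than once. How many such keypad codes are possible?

6720

Choose and order 5 of the 8 symbols: the first digit has 8 options, the next 7, and so on down to 4.
8 × 7 × 6 × 5 × 4 = 6720.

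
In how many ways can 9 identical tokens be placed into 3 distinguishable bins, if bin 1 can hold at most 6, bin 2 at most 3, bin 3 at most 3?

Ignoring the caps, the number of non-negative solutions to x_1+…+x_3 = 9 is C(11,2) = 55.
Subtract solutions that violate a single cap (substitute x_i' = x_i − (cap_i+1)): x_1 ≥ 7 gives C(4,2) = 6; x_2 ≥ 4 gives C(7,2) = 21; x_3 ≥ 4 gives C(7,2) = 21. Together 48.
Add back pairs where two caps are both exceeded: 0 + 0 + 3 = 3.
By inclusion–exclusion the count is 55 − 48 + 3 = 10.

10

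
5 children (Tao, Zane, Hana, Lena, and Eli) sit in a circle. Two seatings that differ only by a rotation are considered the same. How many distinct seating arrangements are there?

24

Seat Tao anywhere (absorbing the rotational symmetry), then permute the other 4: (4)! = 24.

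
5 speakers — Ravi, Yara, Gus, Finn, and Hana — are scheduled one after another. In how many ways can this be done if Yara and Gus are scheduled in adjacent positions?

48

Treat {Yara, Gus} as a single unit. There are 4 units to order, and the pair itself can be ordered 2 ways.
That gives 2 × 4! = 2 × 24 = 48.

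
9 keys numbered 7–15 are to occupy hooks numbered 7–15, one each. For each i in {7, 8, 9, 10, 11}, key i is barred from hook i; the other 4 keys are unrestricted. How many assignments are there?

205056

Let Aᵢ (for 7 ≤ i ≤ 11) be the placements that put key i in its forbidden hook. Any j of these fix j positions, leaving (9−j)! ways to fill the rest, and there are C(5,j) ways to pick which j.
By inclusion–exclusion, the number of valid placements is Σ_{j=0}^{5} (−1)^j C(5,j)·(9−j)!.
Computing: 362880 − 201600 + 50400 − 7200 + 600 − 24 = 205056.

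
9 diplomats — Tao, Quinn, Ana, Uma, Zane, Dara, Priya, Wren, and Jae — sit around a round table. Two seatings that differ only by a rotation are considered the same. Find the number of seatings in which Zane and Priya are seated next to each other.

10080

Treat {Zane, Priya} as one unit (2 internal orders) and seat the resulting 8 units around the table: (7)! circular arrangements.
So 2 × (7)! = 2 × 5040 = 10080.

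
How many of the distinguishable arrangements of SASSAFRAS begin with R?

280

Fix R in the first position and arrange the remaining 8 letters.
Those 8 letters have A appearing 3 times and S appearing 4 times, giving (8)!/(4!·3!) = 280.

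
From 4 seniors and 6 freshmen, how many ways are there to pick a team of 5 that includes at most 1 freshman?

6

Split by how many freshmen are chosen (0 through 1).
Sum: C(6,0)·C(4,5) + C(6,1)·C(4,4) = 0 + 6 = 6.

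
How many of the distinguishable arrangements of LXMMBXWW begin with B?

With the first slot taken by B, it remains to arrange the other 7 letters (LXMMXWW).
Those 7 letters have M appearing twice, W appearing twice, and X appearing twice, giving (7)!/(2!·2!·2!) = 630.

630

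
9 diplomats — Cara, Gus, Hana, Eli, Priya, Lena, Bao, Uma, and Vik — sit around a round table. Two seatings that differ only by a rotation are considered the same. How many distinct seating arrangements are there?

Around a circle, 9 distinct people have 9!/9 = (8)! = 40320 rotationally distinct seatings.

40320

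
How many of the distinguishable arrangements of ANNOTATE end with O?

630

With the last slot taken by O, it remains to arrange the other 7 letters (ANNTATE).
Those 7 letters have A appearing twice, N appearing twice, and T appearing twice, giving (7)!/(2!·2!·2!) = 630.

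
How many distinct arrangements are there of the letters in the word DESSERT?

DESSERT has 7 letters with E appearing twice and S appearing twice.
The number of distinct arrangements is 7!/(2!·2!) = 5040/4 = 1260.

1260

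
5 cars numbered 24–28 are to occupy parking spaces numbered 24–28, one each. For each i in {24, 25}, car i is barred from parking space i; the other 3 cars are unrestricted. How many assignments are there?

78

Let Aᵢ (for i ∈ {24, 25}) be the placements that put car i in its forbidden parking space. Any j of these fix j positions, leaving (5−j)! ways to fill the rest, and there are C(2,j) ways to pick which j.
By inclusion–exclusion, the number of valid placements is Σ_{j=0}^{2} (−1)^j C(2,j)·(5−j)!.
Computing: 120 − 48 + 6 = 78.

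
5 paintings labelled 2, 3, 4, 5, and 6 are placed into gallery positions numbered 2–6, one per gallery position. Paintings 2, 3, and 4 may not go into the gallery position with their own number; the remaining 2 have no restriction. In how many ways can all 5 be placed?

Let Aᵢ (for i ∈ {2, 3, 4}) be the placements that put painting i in its forbidden gallery position. Any j of these fix j positions, leaving (5−j)! ways to fill the rest, and there are C(3,j) ways to pick which j.
By inclusion–exclusion, the number of valid placements is Σ_{j=0}^{3} (−1)^j C(3,j)·(5−j)!.
Computing: 120 − 72 + 18 − 2 = 64.

64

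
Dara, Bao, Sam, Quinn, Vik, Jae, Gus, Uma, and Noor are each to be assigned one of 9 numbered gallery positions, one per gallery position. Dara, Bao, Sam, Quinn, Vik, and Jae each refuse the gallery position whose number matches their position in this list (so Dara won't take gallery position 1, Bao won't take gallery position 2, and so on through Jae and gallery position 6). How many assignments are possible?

Let Aᵢ (for 1 ≤ i ≤ 6) be the placements that put person i in their forbidden gallery position. Any j of these fix j positions, leaving (9−j)! ways to fill the rest, and there are C(6,j) ways to pick which j.
By inclusion–exclusion, the number of valid placements is Σ_{j=0}^{6} (−1)^j C(6,j)·(9−j)!.
Computing: 362880 − 241920 + 75600 − 14400 + 1800 − 144 + 6 = 183822.

183822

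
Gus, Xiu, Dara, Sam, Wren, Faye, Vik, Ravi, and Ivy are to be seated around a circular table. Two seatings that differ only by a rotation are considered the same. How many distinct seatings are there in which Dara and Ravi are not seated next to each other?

30240

Without the restriction there are (8)! = 40320 seatings.
Those with Dara next to Ravi: fuse the pair into one unit and seat 8 units around a circle — 2·(7)! = 10080.
Subtracting, 40320 − 10080 = 30240.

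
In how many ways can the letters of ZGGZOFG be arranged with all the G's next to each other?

Treat the 3 copies of G as a single block. The multiset to arrange is then {GGG, F, O, Z, Z}, 5 items in all.
That gives (5)!/(2!) = 60 arrangements.

60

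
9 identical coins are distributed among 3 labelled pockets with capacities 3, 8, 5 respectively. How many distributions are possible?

Without the upper bounds there are C(11,2) = 55 ways to split 9 among 3 pockets.
Subtract solutions that violate a single cap (substitute x_i' = x_i − (cap_i+1)): x_1 ≥ 4 gives C(7,2) = 21; x_2 ≥ 9 gives C(2,2) = 1; x_3 ≥ 6 gives C(5,2) = 10. Together 32.
No two caps can be exceeded simultaneously, so the pair terms are all 0.
By inclusion–exclusion the count is 55 − 32 + 0 = 23.

23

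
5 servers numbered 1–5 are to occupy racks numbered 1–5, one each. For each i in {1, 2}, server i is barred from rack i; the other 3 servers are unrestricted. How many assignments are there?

Let Aᵢ (for i ∈ {1, 2}) be the placements that put server i in its forbidden rack. Any j of these fix j positions, leaving (5−j)! ways to fill the rest, and there are C(2,j) ways to pick which j.
By inclusion–exclusion, the number of valid placements is Σ_{j=0}^{2} (−1)^j C(2,j)·(5−j)!.
Computing: 120 − 48 + 6 = 78.

78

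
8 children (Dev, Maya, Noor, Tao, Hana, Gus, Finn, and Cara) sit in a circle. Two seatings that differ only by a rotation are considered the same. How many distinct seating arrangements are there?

Fix one person's seat to break rotational symmetry; the remaining 7 people can be arranged in (7)! = 5040 ways.

5040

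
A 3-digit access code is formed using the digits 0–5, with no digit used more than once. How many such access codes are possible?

With no repetition, fill the 3 digits in order: 6 choices, then 5, down to 4.
6 × 5 × 4 = 120.

120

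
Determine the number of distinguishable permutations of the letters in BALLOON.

Letter multiplicities in BALLOON: A×1, B×1, L×2, N×1, O×2.
Dividing 7! = 5040 by 2!·2! = 4 for the repeated letters gives 1260.

1260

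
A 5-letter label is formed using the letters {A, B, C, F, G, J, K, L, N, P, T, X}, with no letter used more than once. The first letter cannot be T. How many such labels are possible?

87120

The first letter has 12−1 = 11 choices (anything except T).
The remaining 4 letters are filled from the other 11 symbols without repetition: 11 × 10 × 9 × 8 = 7920.
Total: 11 × 7920 = 87120.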